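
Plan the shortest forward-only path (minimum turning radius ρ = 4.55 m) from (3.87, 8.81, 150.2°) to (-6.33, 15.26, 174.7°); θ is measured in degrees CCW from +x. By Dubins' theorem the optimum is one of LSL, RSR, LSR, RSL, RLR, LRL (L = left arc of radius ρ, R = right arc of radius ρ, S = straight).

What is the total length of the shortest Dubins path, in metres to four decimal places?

12.1598 m

Let ψ = atan2(Δy, Δx) = atan2(6.45, -10.20) = 147.6927° be the start→goal bearing.
Normalize: d = |goal − start| / ρ = 12.068243/4.55 = 2.652361, α = (θ_start − ψ) mod 360° = 2.5073° = 0.043761 rad, β = (θ_goal − ψ) mod 360° = 27.0073° = 0.471367 rad.
Common terms: sin α = 0.043747, cos α = 0.999043, sin β = 0.454105, cos β = 0.890948, cos(α−β) = 0.909961, d² = 7.035020. Work in radians in the unit-radius frame; every candidate has L = ρ·(t + p + q).
LSL: p² = 2 + d² − 2cos(α−β) + 2d(sin α − sin β) = 5.038266; p = √p² = 2.244608; φ = atan2(cos β − cos α, d + sin α − sin β) = -0.048176 rad; t = (φ − α) mod 2π = 6.191248 rad, q = (β − φ) mod 2π = 0.519543 rad → L = 4.55·(6.191248 + 2.244608 + 0.519543) = 4.55·8.955399 = 40.747066 m
RSR: p² = 2 + d² − 2cos(α−β) + 2d(sin β − sin α) = 9.391929; p = √p² = 3.064625; φ = atan2(cos α − cos β, d − sin α + sin β) = 0.035279 rad; t = (α − φ) mod 2π = 0.008482 rad, q = (φ − β) mod 2π = 5.847097 rad → L = 4.55·(0.008482 + 3.064625 + 5.847097) = 4.55·8.920205 = 40.586933 m
LSR: p² = d² − 2 + 2cos(α−β) + 2d(sin α + sin β) = 9.495908; p = √p² = 3.081543; φ = atan2(−cos α − cos β, d + sin α + sin β) − atan2(−2, p) = 0.035302 rad; t = (φ − α) mod 2π = 6.274726 rad, q = (φ − β) mod 2π = 5.847121 rad → L = 4.55·(6.274726 + 3.081543 + 5.847121) = 4.55·15.203390 = 69.175425 m
RSL: p² = d² − 2 + 2cos(α−β) − 2d(sin α + sin β) = 4.213977; p = √p² = 2.052797; φ = atan2(cos α + cos β, d − sin α − sin β) − atan2(2, p) = -0.052282 rad; t = (α − φ) mod 2π = 0.096044 rad, q = (β − φ) mod 2π = 0.523649 rad → L = 4.55·(0.096044 + 2.052797 + 0.523649) = 4.55·2.672490 = 12.159830 m
RLR: c = (6 − d² + 2cos(α−β) + 2d(sin α − sin β))/8 = -0.173991; p = 2π − arccos c = 4.537508 rad; φ = atan2(cos α − cos β, d − sin α + sin β) = 0.035279 rad; t = (α − φ + p/2) mod 2π = 2.277236 rad, q = (α − β − t + p) mod 2π = 1.832666 rad → L = 4.55·(2.277236 + 4.537508 + 1.832666) = 4.55·8.647410 = 39.345715 m
LRL: c = (6 − d² + 2cos(α−β) − 2d(sin α − sin β))/8 = 0.370217; p = 2π − arccos c = 5.091631 rad; φ = atan2(cos β − cos α, d + sin α − sin β) = -0.048176 rad; t = (φ − α + p/2) mod 2π = 2.453879 rad, q = (β − α − t + p) mod 2π = 3.065358 rad → L = 4.55·(2.453879 + 5.091631 + 3.065358) = 4.55·10.610868 = 48.279451 m
Shortest: RSL with L = 12.159830 m ≈ 12.1598 m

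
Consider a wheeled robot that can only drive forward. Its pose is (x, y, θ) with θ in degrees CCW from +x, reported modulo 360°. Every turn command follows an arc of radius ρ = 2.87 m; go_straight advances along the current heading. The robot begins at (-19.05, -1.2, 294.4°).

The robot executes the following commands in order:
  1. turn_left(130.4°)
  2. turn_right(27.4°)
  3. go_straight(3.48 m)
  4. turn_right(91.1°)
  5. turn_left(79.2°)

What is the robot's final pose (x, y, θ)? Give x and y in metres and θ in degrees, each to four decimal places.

set_pose: (x, y, θ) = (-19.0500, -1.2000, 294.4000°), ρ = 2.87
turn_left(130.4°): centre at ρ to the left, rotate +130.4° → (-13.8395, -1.2364, 424.8000° ≡ 64.8000°)
turn_right(27.4°): centre at ρ to the right, rotate −27.4° → (-12.9858, -0.1784, 37.4000°)
go_straight(3.48): x += 3.48·cos θ, y += 3.48·sin θ → (-10.2212, 1.9353, 37.4000°)
turn_right(91.1°): centre at ρ to the right, rotate −91.1° → (-6.1651, 1.3544, -53.7000° ≡ 306.3000°)
turn_left(79.2°): centre at ρ to the left, rotate +79.2° → (-2.6165, 0.4630, 385.5000° ≡ 25.5000°)

(-2.6165, 0.4630, 25.5000°)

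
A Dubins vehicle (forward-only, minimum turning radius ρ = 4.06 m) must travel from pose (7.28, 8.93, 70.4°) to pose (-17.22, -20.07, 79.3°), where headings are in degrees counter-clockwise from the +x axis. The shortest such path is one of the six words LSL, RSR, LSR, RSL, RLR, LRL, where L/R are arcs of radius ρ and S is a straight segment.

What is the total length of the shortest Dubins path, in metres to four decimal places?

Let ψ = atan2(Δy, Δx) = atan2(-29.00, -24.50) = -130.1920° be the start→goal bearing.
Normalize: d = |goal − start| / ρ = 37.963799/4.06 = 9.350689, α = (θ_start − ψ) mod 360° = 200.5920° = 3.500992 rad, β = (θ_goal − ψ) mod 360° = 209.4920° = 3.656326 rad.
Common terms: sin α = -0.351712, cos α = -0.936108, sin β = -0.492303, cos β = -0.870424, cos(α−β) = 0.987960, d² = 87.435390. Work in radians in the unit-radius frame; every candidate has L = ρ·(t + p + q).
LSL: p² = 2 + d² − 2cos(α−β) + 2d(sin α − sin β) = 90.088717; p = √p² = 9.491508; φ = atan2(cos β − cos α, d + sin α − sin β) = 0.006920 rad; t = (φ − α) mod 2π = 2.789114 rad, q = (β − φ) mod 2π = 3.649406 rad → L = 4.06·(2.789114 + 9.491508 + 3.649406) = 4.06·15.930027 = 64.675911 m
RSR: p² = 2 + d² − 2cos(α−β) + 2d(sin β − sin α) = 84.830224; p = √p² = 9.210332; φ = atan2(cos α − cos β, d − sin α + sin β) = -0.007132 rad; t = (α − φ) mod 2π = 3.508123 rad, q = (φ − β) mod 2π = 2.619728 rad → L = 4.06·(3.508123 + 9.210332 + 2.619728) = 4.06·15.338183 = 62.273025 m
LSR: p² = d² − 2 + 2cos(α−β) + 2d(sin α + sin β) = 71.627077; p = √p² = 8.463278; φ = atan2(−cos α − cos β, d + sin α + sin β) − atan2(−2, p) = 0.441315 rad; t = (φ − α) mod 2π = 3.223509 rad, q = (φ − β) mod 2π = 3.068175 rad → L = 4.06·(3.223509 + 8.463278 + 3.068175) = 4.06·14.754962 = 59.905146 m
RSL: p² = d² − 2 + 2cos(α−β) − 2d(sin α + sin β) = 103.195543; p = √p² = 10.158521; φ = atan2(cos α + cos β, d − sin α − sin β) − atan2(2, p) = -0.369775 rad; t = (α − φ) mod 2π = 3.870767 rad, q = (β − φ) mod 2π = 4.026101 rad → L = 4.06·(3.870767 + 10.158521 + 4.026101) = 4.06·18.055389 = 73.304879 m
RLR: c = (6 − d² + 2cos(α−β) + 2d(sin α − sin β))/8 = -9.603778, |c| > 1 → infeasible
LRL: c = (6 − d² + 2cos(α−β) − 2d(sin α − sin β))/8 = -10.261090, |c| > 1 → infeasible
Shortest: LSR with L = 59.905146 m ≈ 59.9051 m

59.9051 m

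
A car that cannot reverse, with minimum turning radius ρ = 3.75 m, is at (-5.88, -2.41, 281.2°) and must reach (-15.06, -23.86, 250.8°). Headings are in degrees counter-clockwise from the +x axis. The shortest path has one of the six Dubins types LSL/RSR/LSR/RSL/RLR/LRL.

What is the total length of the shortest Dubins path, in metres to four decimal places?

Let ψ = atan2(Δy, Δx) = atan2(-21.45, -9.18) = -113.1696° be the start→goal bearing.
Normalize: d = |goal − start| / ρ = 23.331843/3.75 = 6.221825, α = (θ_start − ψ) mod 360° = 34.3696° = 0.599862 rad, β = (θ_goal − ψ) mod 360° = 3.9696° = 0.069282 rad.
Common terms: sin α = 0.564529, cos α = 0.825413, sin β = 0.069227, cos β = 0.997601, cos(α−β) = 0.862514, d² = 38.711104. Work in radians in the unit-radius frame; every candidate has L = ρ·(t + p + q).
LSL: p² = 2 + d² − 2cos(α−β) + 2d(sin α − sin β) = 45.149442; p = √p² = 6.719333; φ = atan2(cos β − cos α, d + sin α − sin β) = 0.025628 rad; t = (φ − α) mod 2π = 5.708952 rad, q = (β − φ) mod 2π = 0.043654 rad → L = 3.75·(5.708952 + 6.719333 + 0.043654) = 3.75·12.471939 = 46.769770 m
RSR: p² = 2 + d² − 2cos(α−β) + 2d(sin β − sin α) = 32.822712; p = √p² = 5.729111; φ = atan2(cos α − cos β, d − sin α + sin β) = -0.030059 rad; t = (α − φ) mod 2π = 0.629922 rad, q = (φ − β) mod 2π = 6.183844 rad → L = 3.75·(0.629922 + 5.729111 + 6.183844) = 3.75·12.542876 = 47.035786 m
LSR: p² = d² − 2 + 2cos(α−β) + 2d(sin α + sin β) = 46.322361; p = √p² = 6.806053; φ = atan2(−cos α − cos β, d + sin α + sin β) − atan2(−2, p) = 0.025908 rad; t = (φ − α) mod 2π = 5.709232 rad, q = (φ − β) mod 2π = 6.239812 rad → L = 3.75·(5.709232 + 6.806053 + 6.239812) = 3.75·18.755096 = 70.331612 m
RSL: p² = d² − 2 + 2cos(α−β) − 2d(sin α + sin β) = 30.549902; p = √p² = 5.527197; φ = atan2(cos α + cos β, d − sin α − sin β) − atan2(2, p) = -0.031843 rad; t = (α − φ) mod 2π = 0.631705 rad, q = (β − φ) mod 2π = 0.101125 rad → L = 3.75·(0.631705 + 5.527197 + 0.101125) = 3.75·6.260026 = 23.475099 m
RLR: c = (6 − d² + 2cos(α−β) + 2d(sin α − sin β))/8 = -3.102839, |c| > 1 → infeasible
LRL: c = (6 − d² + 2cos(α−β) − 2d(sin α − sin β))/8 = -4.643680, |c| > 1 → infeasible
Shortest: RSL with L = 23.475099 m ≈ 23.4751 m

23.4751 m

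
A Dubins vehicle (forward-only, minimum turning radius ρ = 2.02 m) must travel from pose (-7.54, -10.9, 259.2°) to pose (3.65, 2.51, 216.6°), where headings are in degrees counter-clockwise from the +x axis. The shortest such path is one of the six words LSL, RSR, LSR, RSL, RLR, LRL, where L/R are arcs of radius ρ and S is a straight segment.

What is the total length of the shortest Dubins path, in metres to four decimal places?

27.2027 m

Let ψ = atan2(Δy, Δx) = atan2(13.41, 11.19) = 50.1566° be the start→goal bearing.
Normalize: d = |goal − start| / ρ = 17.465515/2.02 = 8.646294, α = (θ_start − ψ) mod 360° = 209.0434° = 3.648495 rad, β = (θ_goal − ψ) mod 360° = 166.4434° = 2.904985 rad.
Common terms: sin α = -0.485472, cos α = -0.874252, sin β = 0.234406, cos β = -0.972139, cos(α−β) = 0.736097, d² = 74.758406. Work in radians in the unit-radius frame; every candidate has L = ρ·(t + p + q).
LSL: p² = 2 + d² − 2cos(α−β) + 2d(sin α − sin β) = 62.837660; p = √p² = 7.927021; φ = atan2(cos β − cos α, d + sin α − sin β) = -0.012349 rad; t = (φ − α) mod 2π = 2.622341 rad, q = (β − φ) mod 2π = 2.917334 rad → L = 2.02·(2.622341 + 7.927021 + 2.917334) = 2.02·13.466696 = 27.202726 m
RSR: p² = 2 + d² − 2cos(α−β) + 2d(sin β − sin α) = 87.734763; p = √p² = 9.366684; φ = atan2(cos α − cos β, d − sin α + sin β) = 0.010451 rad; t = (α − φ) mod 2π = 3.638044 rad, q = (φ − β) mod 2π = 3.388651 rad → L = 2.02·(3.638044 + 9.366684 + 3.388651) = 2.02·16.393379 = 33.114626 m
LSR: p² = d² − 2 + 2cos(α−β) + 2d(sin α + sin β) = 69.889031; p = √p² = 8.359966; φ = atan2(−cos α − cos β, d + sin α + sin β) − atan2(−2, p) = 0.451309 rad; t = (φ − α) mod 2π = 3.085999 rad, q = (φ − β) mod 2π = 3.829509 rad → L = 2.02·(3.085999 + 8.359966 + 3.829509) = 2.02·15.275474 = 30.856457 m
RSL: p² = d² − 2 + 2cos(α−β) − 2d(sin α + sin β) = 78.572169; p = √p² = 8.864094; φ = atan2(cos α + cos β, d − sin α − sin β) − atan2(2, p) = -0.426530 rad; t = (α − φ) mod 2π = 4.075026 rad, q = (β − φ) mod 2π = 3.331515 rad → L = 2.02·(4.075026 + 8.864094 + 3.331515) = 2.02·16.270635 = 32.866683 m
RLR: c = (6 − d² + 2cos(α−β) + 2d(sin α − sin β))/8 = -9.966845, |c| > 1 → infeasible
LRL: c = (6 − d² + 2cos(α−β) − 2d(sin α − sin β))/8 = -6.854708, |c| > 1 → infeasible
Shortest: LSL with L = 27.202726 m ≈ 27.2027 m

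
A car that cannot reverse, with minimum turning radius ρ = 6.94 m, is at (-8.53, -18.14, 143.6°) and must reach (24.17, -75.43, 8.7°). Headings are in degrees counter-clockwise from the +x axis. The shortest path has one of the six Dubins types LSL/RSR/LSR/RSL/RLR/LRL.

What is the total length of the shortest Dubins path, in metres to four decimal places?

84.6271 m

Let ψ = atan2(Δy, Δx) = atan2(-57.29, 32.70) = -60.2831° be the start→goal bearing.
Normalize: d = |goal − start| / ρ = 65.965401/6.94 = 9.505101, α = (θ_start − ψ) mod 360° = 203.8831° = 3.558432 rad, β = (θ_goal − ψ) mod 360° = 68.9831° = 1.203983 rad.
Common terms: sin α = -0.404872, cos α = -0.914373, sin β = 0.933475, cos β = 0.358643, cos(α−β) = -0.705872, d² = 90.346945. Work in radians in the unit-radius frame; every candidate has L = ρ·(t + p + q).
LSL: p² = 2 + d² − 2cos(α−β) + 2d(sin α − sin β) = 68.316437; p = √p² = 8.265376; φ = atan2(cos β − cos α, d + sin α − sin β) = 0.154633 rad; t = (φ − α) mod 2π = 2.879387 rad, q = (β − φ) mod 2π = 1.049349 rad → L = 6.94·(2.879387 + 8.265376 + 1.049349) = 6.94·12.194112 = 84.627137 m
RSR: p² = 2 + d² − 2cos(α−β) + 2d(sin β − sin α) = 119.200939; p = √p² = 10.917918; φ = atan2(cos α − cos β, d − sin α + sin β) = -0.116865 rad; t = (α − φ) mod 2π = 3.675297 rad, q = (φ − β) mod 2π = 4.962338 rad → L = 6.94·(3.675297 + 10.917918 + 4.962338) = 6.94·19.555553 = 135.715536 m
LSR: p² = d² − 2 + 2cos(α−β) + 2d(sin α + sin β) = 96.984042; p = √p² = 9.848048; φ = atan2(−cos α − cos β, d + sin α + sin β) − atan2(−2, p) = 0.255691 rad; t = (φ − α) mod 2π = 2.980444 rad, q = (φ − β) mod 2π = 5.334893 rad → L = 6.94·(2.980444 + 9.848048 + 5.334893) = 6.94·18.163385 = 126.053894 m
RSL: p² = d² − 2 + 2cos(α−β) − 2d(sin α + sin β) = 76.886361; p = √p² = 8.768487; φ = atan2(cos α + cos β, d − sin α − sin β) − atan2(2, p) = -0.286084 rad; t = (α − φ) mod 2π = 3.844516 rad, q = (β − φ) mod 2π = 1.490066 rad → L = 6.94·(3.844516 + 8.768487 + 1.490066) = 6.94·14.103069 = 97.875298 m
RLR: c = (6 − d² + 2cos(α−β) + 2d(sin α − sin β))/8 = -13.900117, |c| > 1 → infeasible
LRL: c = (6 − d² + 2cos(α−β) − 2d(sin α − sin β))/8 = -7.539555, |c| > 1 → infeasible
Shortest: LSL with L = 84.627137 m ≈ 84.6271 m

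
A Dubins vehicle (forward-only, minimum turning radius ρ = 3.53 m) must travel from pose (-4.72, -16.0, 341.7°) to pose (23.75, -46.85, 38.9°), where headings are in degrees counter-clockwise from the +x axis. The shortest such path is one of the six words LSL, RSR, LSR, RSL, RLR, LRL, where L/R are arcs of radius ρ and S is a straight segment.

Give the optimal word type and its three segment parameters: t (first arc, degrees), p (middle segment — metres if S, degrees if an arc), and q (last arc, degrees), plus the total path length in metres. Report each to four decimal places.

Let ψ = atan2(Δy, Δx) = atan2(-30.85, 28.47) = -47.2976° be the start→goal bearing.
Normalize: d = |goal − start| / ρ = 41.979321/3.53 = 11.892159, α = (θ_start − ψ) mod 360° = 28.9976° = 0.506103 rad, β = (θ_goal − ψ) mod 360° = 86.1976° = 1.504431 rad.
Common terms: sin α = 0.484772, cos α = 0.874640, sin β = 0.997799, cos β = 0.066317, cos(α−β) = 0.541708, d² = 141.423445. Work in radians in the unit-radius frame; every candidate has L = ρ·(t + p + q).
LSL: p² = 2 + d² − 2cos(α−β) + 2d(sin α − sin β) = 130.138046; p = √p² = 11.407806; φ = atan2(cos β − cos α, d + sin α − sin β) = -0.070917 rad; t = (φ − α) mod 2π = 5.706166 rad, q = (β − φ) mod 2π = 1.575348 rad → L = 3.53·(5.706166 + 11.407806 + 1.575348) = 3.53·18.689320 = 65.973300 m
RSR: p² = 2 + d² − 2cos(α−β) + 2d(sin β − sin α) = 154.542010; p = √p² = 12.431493; φ = atan2(cos α − cos β, d − sin α + sin β) = 0.065068 rad; t = (α − φ) mod 2π = 0.441035 rad, q = (φ − β) mod 2π = 4.843822 rad → L = 3.53·(0.441035 + 12.431493 + 4.843822) = 3.53·17.716350 = 62.538714 m
LSR: p² = d² − 2 + 2cos(α−β) + 2d(sin α + sin β) = 175.768799; p = √p² = 13.257783; φ = atan2(−cos α − cos β, d + sin α + sin β) − atan2(−2, p) = 0.079488 rad; t = (φ − α) mod 2π = 5.856571 rad, q = (φ − β) mod 2π = 4.858242 rad → L = 3.53·(5.856571 + 13.257783 + 4.858242) = 3.53·23.972596 = 84.623263 m
RSL: p² = d² − 2 + 2cos(α−β) − 2d(sin α + sin β) = 105.244923; p = √p² = 10.258895; φ = atan2(cos α + cos β, d − sin α − sin β) − atan2(2, p) = -0.102389 rad; t = (α − φ) mod 2π = 0.608492 rad, q = (β − φ) mod 2π = 1.606821 rad → L = 3.53·(0.608492 + 10.258895 + 1.606821) = 3.53·12.474208 = 44.033953 m
RLR: c = (6 − d² + 2cos(α−β) + 2d(sin α − sin β))/8 = -18.317751, |c| > 1 → infeasible
LRL: c = (6 − d² + 2cos(α−β) − 2d(sin α − sin β))/8 = -15.267256, |c| > 1 → infeasible
Shortest: RSL with L = 44.033953 m ≈ 44.0340 m
Convert RSL to answer units (arcs ×180/π): t = 0.608492·180/π = 34.8640°, p = ρ·p = 3.53·10.258895 = 36.2139 m, q = 1.606821·180/π = 92.0640°, L = 44.0340 m.

RSL: t = 34.8640°, p = 36.2139 m, q = 92.0640°, L = 44.0340 m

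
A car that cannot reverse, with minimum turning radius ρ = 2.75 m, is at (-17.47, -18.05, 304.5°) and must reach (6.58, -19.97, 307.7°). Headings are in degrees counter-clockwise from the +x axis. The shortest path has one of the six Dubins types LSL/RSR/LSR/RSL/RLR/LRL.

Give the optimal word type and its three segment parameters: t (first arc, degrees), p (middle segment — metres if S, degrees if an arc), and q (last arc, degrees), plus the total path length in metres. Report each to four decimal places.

LSR: t = 56.4978°, p = 19.5150 m, q = 53.2978°, L = 24.7848 m

Let ψ = atan2(Δy, Δx) = atan2(-1.92, 24.05) = -4.5645° be the start→goal bearing.
Normalize: d = |goal − start| / ρ = 24.126519/2.75 = 8.773279, α = (θ_start − ψ) mod 360° = 309.0645° = 5.394192 rad, β = (θ_goal − ψ) mod 360° = 312.2645° = 5.450043 rad.
Common terms: sin α = -0.776438, cos α = 0.630194, sin β = -0.740049, cos β = 0.672553, cos(α−β) = 0.998441, d² = 76.970433. Work in radians in the unit-radius frame; every candidate has L = ρ·(t + p + q).
LSL: p² = 2 + d² − 2cos(α−β) + 2d(sin α − sin β) = 76.335049; p = √p² = 8.736993; φ = atan2(cos β − cos α, d + sin α − sin β) = 0.004848 rad; t = (φ − α) mod 2π = 0.893841 rad, q = (β − φ) mod 2π = 5.445195 rad → L = 2.75·(0.893841 + 8.736993 + 5.445195) = 2.75·15.076029 = 41.459080 m
RSR: p² = 2 + d² − 2cos(α−β) + 2d(sin β − sin α) = 77.612054; p = √p² = 8.809770; φ = atan2(cos α − cos β, d − sin α + sin β) = -0.004808 rad; t = (α − φ) mod 2π = 5.399001 rad, q = (φ − β) mod 2π = 0.828334 rad → L = 2.75·(5.399001 + 8.809770 + 0.828334) = 2.75·15.037105 = 41.352039 m
LSR: p² = d² − 2 + 2cos(α−β) + 2d(sin α + sin β) = 50.358203; p = √p² = 7.096351; φ = atan2(−cos α − cos β, d + sin α + sin β) − atan2(−2, p) = 0.097080 rad; t = (φ − α) mod 2π = 0.986073 rad, q = (φ − β) mod 2π = 0.930223 rad → L = 2.75·(0.986073 + 7.096351 + 0.930223) = 2.75·9.012648 = 24.784781 m
RSL: p² = d² − 2 + 2cos(α−β) − 2d(sin α + sin β) = 103.576427; p = √p² = 10.177250; φ = atan2(cos α + cos β, d − sin α − sin β) − atan2(2, p) = -0.068108 rad; t = (α − φ) mod 2π = 5.462300 rad, q = (β − φ) mod 2π = 5.518151 rad → L = 2.75·(5.462300 + 10.177250 + 5.518151) = 2.75·21.157701 = 58.183679 m
RLR: c = (6 − d² + 2cos(α−β) + 2d(sin α − sin β))/8 = -8.701507, |c| > 1 → infeasible
LRL: c = (6 − d² + 2cos(α−β) − 2d(sin α − sin β))/8 = -8.541881, |c| > 1 → infeasible
Shortest: LSR with L = 24.784781 m ≈ 24.7848 m
Convert LSR to answer units (arcs ×180/π): t = 0.986073·180/π = 56.4978°, p = ρ·p = 2.75·7.096351 = 19.5150 m, q = 0.930223·180/π = 53.2978°, L = 24.7848 m.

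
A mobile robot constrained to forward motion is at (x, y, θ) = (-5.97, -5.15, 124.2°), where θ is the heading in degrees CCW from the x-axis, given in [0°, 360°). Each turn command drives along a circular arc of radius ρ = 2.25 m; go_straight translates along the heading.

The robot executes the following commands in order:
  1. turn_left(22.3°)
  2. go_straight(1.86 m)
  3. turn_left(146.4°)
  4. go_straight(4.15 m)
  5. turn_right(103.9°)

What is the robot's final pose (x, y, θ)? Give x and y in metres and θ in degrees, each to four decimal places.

set_pose: (x, y, θ) = (-5.9700, -5.1500, 124.2000°), ρ = 2.25
turn_left(22.3°): centre at ρ to the left, rotate +22.3° → (-6.5891, -4.5384, 146.5000°)
go_straight(1.86): x += 1.86·cos θ, y += 1.86·sin θ → (-8.1401, -3.5118, 146.5000°)
turn_left(146.4°): centre at ρ to the left, rotate +146.4° → (-11.4546, -6.2636, 292.9000°)
go_straight(4.15): x += 4.15·cos θ, y += 4.15·sin θ → (-9.8398, -10.0865, 292.9000°)
turn_right(103.9°): centre at ρ to the right, rotate −103.9° → (-11.5605, -13.1844, 189.0000°)

(-11.5605, -13.1844, 189.0000°)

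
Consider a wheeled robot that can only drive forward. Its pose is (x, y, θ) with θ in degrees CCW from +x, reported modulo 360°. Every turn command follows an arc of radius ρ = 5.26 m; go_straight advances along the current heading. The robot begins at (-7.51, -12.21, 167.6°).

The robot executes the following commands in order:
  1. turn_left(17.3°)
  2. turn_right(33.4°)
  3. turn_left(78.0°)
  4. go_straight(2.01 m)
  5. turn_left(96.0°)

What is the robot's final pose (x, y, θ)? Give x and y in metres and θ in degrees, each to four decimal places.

(-18.8425, -21.9742, 325.5000°)

set_pose: (x, y, θ) = (-7.5100, -12.2100, 167.6000°), ρ = 5.26
turn_left(17.3°): centre at ρ to the left, rotate +17.3° → (-9.0888, -12.1065, 184.9000°)
turn_right(33.4°): centre at ρ to the right, rotate −33.4° → (-12.0479, -11.4883, 151.5000°)
turn_left(78.0°): centre at ρ to the left, rotate +78.0° → (-18.5575, -12.6948, 229.5000°)
go_straight(2.01): x += 2.01·cos θ, y += 2.01·sin θ → (-19.8629, -14.2232, 229.5000°)
turn_left(96.0°): centre at ρ to the left, rotate +96.0° → (-18.8425, -21.9742, 325.5000°)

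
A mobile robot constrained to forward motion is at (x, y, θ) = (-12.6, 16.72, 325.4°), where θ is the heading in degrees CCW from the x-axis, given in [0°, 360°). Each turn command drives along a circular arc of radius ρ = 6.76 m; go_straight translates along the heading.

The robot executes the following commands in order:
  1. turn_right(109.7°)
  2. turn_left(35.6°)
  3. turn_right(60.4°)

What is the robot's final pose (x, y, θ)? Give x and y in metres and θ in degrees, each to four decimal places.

(-20.0771, -2.1271, 190.9000°)

set_pose: (x, y, θ) = (-12.6000, 16.7200, 325.4000°), ρ = 6.76
turn_right(109.7°): centre at ρ to the right, rotate −109.7° → (-12.4939, 5.6659, 215.7000°)
turn_left(35.6°): centre at ρ to the left, rotate +35.6° → (-14.9523, 2.3436, 251.3000°)
turn_right(60.4°): centre at ρ to the right, rotate −60.4° → (-20.0771, -2.1271, 190.9000°)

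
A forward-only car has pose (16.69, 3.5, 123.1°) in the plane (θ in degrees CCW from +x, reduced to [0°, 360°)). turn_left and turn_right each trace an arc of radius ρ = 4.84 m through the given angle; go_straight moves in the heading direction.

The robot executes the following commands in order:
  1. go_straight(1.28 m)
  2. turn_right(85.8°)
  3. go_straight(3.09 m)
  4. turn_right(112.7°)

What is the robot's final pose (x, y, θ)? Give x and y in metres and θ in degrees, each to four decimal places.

set_pose: (x, y, θ) = (16.6900, 3.5000, 123.1000°), ρ = 4.84
go_straight(1.28): x += 1.28·cos θ, y += 1.28·sin θ → (15.9910, 4.5723, 123.1000°)
turn_right(85.8°): centre at ρ to the right, rotate −85.8° → (17.1126, 11.0655, 37.3000°)
go_straight(3.09): x += 3.09·cos θ, y += 3.09·sin θ → (19.5706, 12.9380, 37.3000°)
turn_right(112.7°): centre at ρ to the right, rotate −112.7° → (27.1873, 10.3079, -75.4000° ≡ 284.6000°)

(27.1873, 10.3079, 284.6000°)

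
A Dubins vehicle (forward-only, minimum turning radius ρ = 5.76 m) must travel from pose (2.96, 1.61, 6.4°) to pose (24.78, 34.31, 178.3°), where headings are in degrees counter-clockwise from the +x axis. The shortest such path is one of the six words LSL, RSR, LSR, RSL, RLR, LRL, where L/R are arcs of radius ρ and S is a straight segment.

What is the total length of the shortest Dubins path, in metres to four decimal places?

48.0566 m

Let ψ = atan2(Δy, Δx) = atan2(32.70, 21.82) = 56.2857° be the start→goal bearing.
Normalize: d = |goal − start| / ρ = 39.311606/5.76 = 6.824932, α = (θ_start − ψ) mod 360° = 310.1143° = 5.412516 rad, β = (θ_goal − ψ) mod 360° = 122.0143° = 2.129552 rad.
Common terms: sin α = -0.764760, cos α = 0.644315, sin β = 0.847916, cos β = -0.530131, cos(α−β) = -0.990024, d² = 46.579692. Work in radians in the unit-radius frame; every candidate has L = ρ·(t + p + q).
LSL: p² = 2 + d² − 2cos(α−β) + 2d(sin α − sin β) = 28.546933; p = √p² = 5.342933; φ = atan2(cos β − cos α, d + sin α − sin β) = -0.221623 rad; t = (φ − α) mod 2π = 0.649047 rad, q = (β − φ) mod 2π = 2.351174 rad → L = 5.76·(0.649047 + 5.342933 + 2.351174) = 5.76·8.343154 = 48.056567 m
RSR: p² = 2 + d² − 2cos(α−β) + 2d(sin β − sin α) = 72.572546; p = √p² = 8.518952; φ = atan2(cos α − cos β, d − sin α + sin β) = 0.138303 rad; t = (α − φ) mod 2π = 5.274213 rad, q = (φ − β) mod 2π = 4.291937 rad → L = 5.76·(5.274213 + 8.518952 + 4.291937) = 5.76·18.085102 = 104.170187 m
LSR: p² = d² − 2 + 2cos(α−β) + 2d(sin α + sin β) = 43.734703; p = √p² = 6.613222; φ = atan2(−cos α − cos β, d + sin α + sin β) − atan2(−2, p) = 0.277152 rad; t = (φ − α) mod 2π = 1.147821 rad, q = (φ − β) mod 2π = 4.430786 rad → L = 5.76·(1.147821 + 6.613222 + 4.430786) = 5.76·12.191829 = 70.224935 m
RSL: p² = d² − 2 + 2cos(α−β) − 2d(sin α + sin β) = 41.464587; p = √p² = 6.439300; φ = atan2(cos α + cos β, d − sin α − sin β) − atan2(2, p) = -0.284211 rad; t = (α − φ) mod 2π = 5.696727 rad, q = (β − φ) mod 2π = 2.413763 rad → L = 5.76·(5.696727 + 6.439300 + 2.413763) = 5.76·14.549790 = 83.806792 m
RLR: c = (6 − d² + 2cos(α−β) + 2d(sin α − sin β))/8 = -8.071568, |c| > 1 → infeasible
LRL: c = (6 − d² + 2cos(α−β) − 2d(sin α − sin β))/8 = -2.568367, |c| > 1 → infeasible
Shortest: LSL with L = 48.056567 m ≈ 48.0566 m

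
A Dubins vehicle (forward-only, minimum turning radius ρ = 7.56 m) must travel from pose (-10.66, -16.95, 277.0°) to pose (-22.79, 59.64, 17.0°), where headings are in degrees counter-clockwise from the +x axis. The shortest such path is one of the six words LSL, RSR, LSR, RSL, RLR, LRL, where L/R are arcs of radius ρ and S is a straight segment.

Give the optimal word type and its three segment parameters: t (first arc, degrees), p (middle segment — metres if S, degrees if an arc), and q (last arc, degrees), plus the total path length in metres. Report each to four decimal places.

RSR: t = 185.0312°, p = 70.3232 m, q = 74.9688°, L = 104.6294 m

Let ψ = atan2(Δy, Δx) = atan2(76.59, -12.13) = 98.9995° be the start→goal bearing.
Normalize: d = |goal − start| / ρ = 77.544600/7.56 = 10.257222, α = (θ_start − ψ) mod 360° = 178.0005° = 3.106695 rad, β = (θ_goal − ψ) mod 360° = 278.0005° = 4.852024 rad.
Common terms: sin α = 0.034891, cos α = -0.999391, sin β = -0.990267, cos β = 0.139181, cos(α−β) = -0.173648, d² = 105.210608. Work in radians in the unit-radius frame; every candidate has L = ρ·(t + p + q).
LSL: p² = 2 + d² − 2cos(α−β) + 2d(sin α − sin β) = 128.588450; p = √p² = 11.339685; φ = atan2(cos β − cos α, d + sin α − sin β) = 0.100575 rad; t = (φ − α) mod 2π = 3.277066 rad, q = (β − φ) mod 2π = 4.751448 rad → L = 7.56·(3.277066 + 11.339685 + 4.751448) = 7.56·19.368199 = 146.423587 m
RSR: p² = 2 + d² − 2cos(α−β) + 2d(sin β − sin α) = 86.527359; p = √p² = 9.302008; φ = atan2(cos α − cos β, d − sin α + sin β) = -0.122708 rad; t = (α − φ) mod 2π = 3.229403 rad, q = (φ − β) mod 2π = 1.308453 rad → L = 7.56·(3.229403 + 9.302008 + 1.308453) = 7.56·13.839864 = 104.629375 m
LSR: p² = d² − 2 + 2cos(α−β) + 2d(sin α + sin β) = 83.264307; p = √p² = 9.124928; φ = atan2(−cos α − cos β, d + sin α + sin β) − atan2(−2, p) = 0.307983 rad; t = (φ − α) mod 2π = 3.484474 rad, q = (φ − β) mod 2π = 1.739144 rad → L = 7.56·(3.484474 + 9.124928 + 1.739144) = 7.56·14.348546 = 108.475006 m
RSL: p² = d² − 2 + 2cos(α−β) − 2d(sin α + sin β) = 122.462316; p = √p² = 11.066269; φ = atan2(cos α + cos β, d − sin α − sin β) − atan2(2, p) = -0.255367 rad; t = (α − φ) mod 2π = 3.362062 rad, q = (β − φ) mod 2π = 5.107391 rad → L = 7.56·(3.362062 + 11.066269 + 5.107391) = 7.56·19.535723 = 147.690063 m
RLR: c = (6 − d² + 2cos(α−β) + 2d(sin α − sin β))/8 = -9.815920, |c| > 1 → infeasible
LRL: c = (6 − d² + 2cos(α−β) − 2d(sin α − sin β))/8 = -15.073556, |c| > 1 → infeasible
Shortest: RSR with L = 104.629375 m ≈ 104.6294 m
Convert RSR to answer units (arcs ×180/π): t = 3.229403·180/π = 185.0312°, p = ρ·p = 7.56·9.302008 = 70.3232 m, q = 1.308453·180/π = 74.9688°, L = 104.6294 m.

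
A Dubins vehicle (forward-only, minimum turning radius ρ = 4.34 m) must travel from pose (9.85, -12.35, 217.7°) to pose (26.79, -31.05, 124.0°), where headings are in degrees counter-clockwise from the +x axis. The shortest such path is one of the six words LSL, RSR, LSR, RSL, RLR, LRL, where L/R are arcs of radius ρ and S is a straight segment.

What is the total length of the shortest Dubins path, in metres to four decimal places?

40.8421 m

Let ψ = atan2(Δy, Δx) = atan2(-18.70, 16.94) = -47.8271° be the start→goal bearing.
Normalize: d = |goal − start| / ρ = 25.231996/4.34 = 5.813824, α = (θ_start − ψ) mod 360° = 265.5271° = 4.634323 rad, β = (θ_goal − ψ) mod 360° = 171.8271° = 2.998949 rad.
Common terms: sin α = -0.996954, cos α = -0.077987, sin β = 0.142160, cos β = -0.989844, cos(α−β) = -0.064532, d² = 33.800548. Work in radians in the unit-radius frame; every candidate has L = ρ·(t + p + q).
LSL: p² = 2 + d² − 2cos(α−β) + 2d(sin α − sin β) = 22.684388; p = √p² = 4.762813; φ = atan2(cos β − cos α, d + sin α − sin β) = -0.192643 rad; t = (φ − α) mod 2π = 1.456220 rad, q = (β − φ) mod 2π = 3.191592 rad → L = 4.34·(1.456220 + 4.762813 + 3.191592) = 4.34·9.410625 = 40.842112 m
RSR: p² = 2 + d² − 2cos(α−β) + 2d(sin β − sin α) = 49.174837; p = √p² = 7.012477; φ = atan2(cos α − cos β, d − sin α + sin β) = 0.130403 rad; t = (α − φ) mod 2π = 4.503920 rad, q = (φ − β) mod 2π = 3.414639 rad → L = 4.34·(4.503920 + 7.012477 + 3.414639) = 4.34·14.931036 = 64.800696 m
LSR: p² = d² − 2 + 2cos(α−β) + 2d(sin α + sin β) = 21.732240; p = √p² = 4.661785; φ = atan2(−cos α − cos β, d + sin α + sin β) − atan2(−2, p) = 0.617363 rad; t = (φ − α) mod 2π = 2.266226 rad, q = (φ − β) mod 2π = 3.901599 rad → L = 4.34·(2.266226 + 4.661785 + 3.901599) = 4.34·10.829610 = 47.000507 m
RSL: p² = d² − 2 + 2cos(α−β) − 2d(sin α + sin β) = 41.610727; p = √p² = 6.450638; φ = atan2(cos α + cos β, d − sin α − sin β) − atan2(2, p) = -0.459428 rad; t = (α − φ) mod 2π = 5.093751 rad, q = (β − φ) mod 2π = 3.458377 rad → L = 4.34·(5.093751 + 6.450638 + 3.458377) = 4.34·15.002766 = 65.112004 m
RLR: c = (6 − d² + 2cos(α−β) + 2d(sin α − sin β))/8 = -5.146855, |c| > 1 → infeasible
LRL: c = (6 − d² + 2cos(α−β) − 2d(sin α − sin β))/8 = -1.835548, |c| > 1 → infeasible
Shortest: LSL with L = 40.842112 m ≈ 40.8421 m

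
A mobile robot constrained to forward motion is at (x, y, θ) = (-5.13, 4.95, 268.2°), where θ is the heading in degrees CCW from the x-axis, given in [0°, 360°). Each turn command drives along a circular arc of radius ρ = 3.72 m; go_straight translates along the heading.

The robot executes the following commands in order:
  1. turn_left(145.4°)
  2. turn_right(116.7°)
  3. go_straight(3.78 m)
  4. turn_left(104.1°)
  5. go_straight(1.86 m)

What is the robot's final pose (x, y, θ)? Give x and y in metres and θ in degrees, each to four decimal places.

(16.7661, -1.1740, 41.0000°)

set_pose: (x, y, θ) = (-5.1300, 4.9500, 268.2000°), ρ = 3.72
turn_left(145.4°): centre at ρ to the left, rotate +145.4° → (1.5824, 2.6256, 413.6000° ≡ 53.6000°)
turn_right(116.7°): centre at ρ to the right, rotate −116.7° → (7.8941, 2.1012, -63.1000° ≡ 296.9000°)
go_straight(3.78): x += 3.78·cos θ, y += 3.78·sin θ → (9.6043, -1.2698, 296.9000°)
turn_left(104.1°): centre at ρ to the left, rotate +104.1° → (15.3623, -2.3943, 401.0000° ≡ 41.0000°)
go_straight(1.86): x += 1.86·cos θ, y += 1.86·sin θ → (16.7661, -1.1740, 41.0000°)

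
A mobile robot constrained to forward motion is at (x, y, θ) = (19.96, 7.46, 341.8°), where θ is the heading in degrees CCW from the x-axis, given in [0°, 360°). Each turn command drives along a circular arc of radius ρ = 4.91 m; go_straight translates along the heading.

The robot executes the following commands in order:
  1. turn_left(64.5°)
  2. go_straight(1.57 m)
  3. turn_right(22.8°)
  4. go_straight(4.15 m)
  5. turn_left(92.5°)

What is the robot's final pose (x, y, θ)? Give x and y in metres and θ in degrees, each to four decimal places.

(33.9809, 19.2877, 116.0000°)

set_pose: (x, y, θ) = (19.9600, 7.4600, 341.8000°), ρ = 4.91
turn_left(64.5°): centre at ρ to the left, rotate +64.5° → (25.0433, 8.7321, 406.3000° ≡ 46.3000°)
go_straight(1.57): x += 1.57·cos θ, y += 1.57·sin θ → (26.1280, 9.8672, 46.3000°)
turn_right(22.8°): centre at ρ to the right, rotate −22.8° → (27.7199, 10.9777, 23.5000°)
go_straight(4.15): x += 4.15·cos θ, y += 4.15·sin θ → (31.5257, 12.6325, 23.5000°)
turn_left(92.5°): centre at ρ to the left, rotate +92.5° → (33.9809, 19.2877, 116.0000°)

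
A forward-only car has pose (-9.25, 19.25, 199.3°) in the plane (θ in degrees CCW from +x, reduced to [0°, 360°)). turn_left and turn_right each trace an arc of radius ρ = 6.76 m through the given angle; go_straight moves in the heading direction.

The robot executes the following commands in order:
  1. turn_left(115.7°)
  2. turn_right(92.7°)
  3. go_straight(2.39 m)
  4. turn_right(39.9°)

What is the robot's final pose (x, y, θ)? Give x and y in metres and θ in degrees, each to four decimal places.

(-18.0604, -5.0527, 182.4000°)

set_pose: (x, y, θ) = (-9.2500, 19.2500, 199.3000°), ρ = 6.76
turn_left(115.7°): centre at ρ to the left, rotate +115.7° → (-11.7958, 8.0899, 315.0000°)
turn_right(92.7°): centre at ρ to the right, rotate −92.7° → (-12.0262, -1.6901, 222.3000°)
go_straight(2.39): x += 2.39·cos θ, y += 2.39·sin θ → (-13.7940, -3.2986, 222.3000°)
turn_right(39.9°): centre at ρ to the right, rotate −39.9° → (-18.0604, -5.0527, 182.4000°)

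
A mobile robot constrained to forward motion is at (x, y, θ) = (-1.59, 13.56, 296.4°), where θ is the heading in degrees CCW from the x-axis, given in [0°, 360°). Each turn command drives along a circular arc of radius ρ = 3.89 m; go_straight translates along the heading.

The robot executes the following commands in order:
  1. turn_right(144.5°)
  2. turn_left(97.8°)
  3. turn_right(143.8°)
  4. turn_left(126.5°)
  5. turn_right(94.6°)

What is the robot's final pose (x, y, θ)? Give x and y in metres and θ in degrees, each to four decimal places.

set_pose: (x, y, θ) = (-1.5900, 13.5600, 296.4000°), ρ = 3.89
turn_right(144.5°): centre at ρ to the right, rotate −144.5° → (-6.9066, 8.3989, 151.9000°)
turn_left(97.8°): centre at ρ to the left, rotate +97.8° → (-12.3872, 6.3170, 249.7000°)
turn_right(143.8°): centre at ρ to the right, rotate −143.8° → (-19.7767, 6.6009, 105.9000°)
turn_left(126.5°): centre at ρ to the left, rotate +126.5° → (-26.5999, 7.9086, 232.4000°)
turn_right(94.6°): centre at ρ to the right, rotate −94.6° → (-32.2949, 7.4004, 137.8000°)

(-32.2949, 7.4004, 137.8000°)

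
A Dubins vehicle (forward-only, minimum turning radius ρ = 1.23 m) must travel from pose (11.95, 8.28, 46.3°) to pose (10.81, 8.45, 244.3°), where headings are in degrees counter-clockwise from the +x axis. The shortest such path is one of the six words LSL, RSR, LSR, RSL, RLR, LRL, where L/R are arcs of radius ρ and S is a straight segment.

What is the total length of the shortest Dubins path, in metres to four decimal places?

7.3107 m

Let ψ = atan2(Δy, Δx) = atan2(0.17, -1.14) = 171.5184° be the start→goal bearing.
Normalize: d = |goal − start| / ρ = 1.152606/1.23 = 0.937078, α = (θ_start − ψ) mod 360° = 234.7816° = 4.097712 rad, β = (θ_goal − ψ) mod 360° = 72.7816° = 1.270279 rad.
Common terms: sin α = -0.816960, cos α = -0.576695, sin β = 0.955183, cos β = 0.296015, cos(α−β) = -0.951057, d² = 0.878115. Work in radians in the unit-radius frame; every candidate has L = ρ·(t + p + q).
LSL: p² = 2 + d² − 2cos(α−β) + 2d(sin α − sin β) = 1.458956; p = √p² = 1.207872; φ = atan2(cos β − cos α, d + sin α − sin β) = 2.334155 rad; t = (φ − α) mod 2π = 4.519629 rad, q = (β − φ) mod 2π = 5.219309 rad → L = 1.23·(4.519629 + 1.207872 + 5.219309) = 1.23·10.946810 = 13.464576 m
RSR: p² = 2 + d² − 2cos(α−β) + 2d(sin β − sin α) = 8.101500; p = √p² = 2.846313; φ = atan2(cos α − cos β, d − sin α + sin β) = -0.311630 rad; t = (α − φ) mod 2π = 4.409342 rad, q = (φ − β) mod 2π = 4.701277 rad → L = 1.23·(4.409342 + 2.846313 + 4.701277) = 1.23·11.956932 = 14.707027 m
LSR: p² = d² − 2 + 2cos(α−β) + 2d(sin α + sin β) = -2.764946 < 0 → infeasible
RSL: p² = d² − 2 + 2cos(α−β) − 2d(sin α + sin β) = -3.283051 < 0 → infeasible
RLR: c = (6 − d² + 2cos(α−β) + 2d(sin α − sin β))/8 = -0.012688; p = 2π − arccos c = 4.699701 rad; φ = atan2(cos α − cos β, d − sin α + sin β) = -0.311630 rad; t = (α − φ + p/2) mod 2π = 0.476007 rad, q = (α − β − t + p) mod 2π = 0.767942 rad → L = 1.23·(0.476007 + 4.699701 + 0.767942) = 1.23·5.943650 = 7.310690 m
LRL: c = (6 − d² + 2cos(α−β) − 2d(sin α − sin β))/8 = 0.817631; p = 2π − arccos c = 5.669672 rad; φ = atan2(cos β − cos α, d + sin α − sin β) = 2.334155 rad; t = (φ − α + p/2) mod 2π = 1.071279 rad, q = (β − α − t + p) mod 2π = 1.770960 rad → L = 1.23·(1.071279 + 5.669672 + 1.770960) = 1.23·8.511911 = 10.469651 m
Shortest: RLR with L = 7.310690 m ≈ 7.3107 m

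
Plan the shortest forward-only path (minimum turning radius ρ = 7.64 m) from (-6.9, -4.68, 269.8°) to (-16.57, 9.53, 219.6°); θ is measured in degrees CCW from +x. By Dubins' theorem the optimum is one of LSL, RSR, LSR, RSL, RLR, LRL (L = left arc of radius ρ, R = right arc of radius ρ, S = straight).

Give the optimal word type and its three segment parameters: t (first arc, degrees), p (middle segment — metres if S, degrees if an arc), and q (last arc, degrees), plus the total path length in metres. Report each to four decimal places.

Let ψ = atan2(Δy, Δx) = atan2(14.21, -9.67) = 124.2355° be the start→goal bearing.
Normalize: d = |goal − start| / ρ = 17.188165/7.64 = 2.249760, α = (θ_start − ψ) mod 360° = 145.5645° = 2.540579 rad, β = (θ_goal − ψ) mod 360° = 95.3645° = 1.664424 rad.
Common terms: sin α = 0.565479, cos α = -0.824763, sin β = 0.995620, cos β = -0.093491, cos(α−β) = 0.640110, d² = 5.061419. Work in radians in the unit-radius frame; every candidate has L = ρ·(t + p + q).
LSL: p² = 2 + d² − 2cos(α−β) + 2d(sin α − sin β) = 3.845770; p = √p² = 1.961064; φ = atan2(cos β − cos α, d + sin α − sin β) = 0.382128 rad; t = (φ − α) mod 2π = 4.124734 rad, q = (β − φ) mod 2π = 1.282296 rad → L = 7.64·(4.124734 + 1.961064 + 1.282296) = 7.64·7.368094 = 56.292235 m
RSR: p² = 2 + d² − 2cos(α−β) + 2d(sin β − sin α) = 7.716629; p = √p² = 2.777882; φ = atan2(cos α − cos β, d − sin α + sin β) = -0.266388 rad; t = (α − φ) mod 2π = 2.806966 rad, q = (φ − β) mod 2π = 4.352374 rad → L = 7.64·(2.806966 + 2.777882 + 4.352374) = 7.64·9.937223 = 75.920381 m
LSR: p² = d² − 2 + 2cos(α−β) + 2d(sin α + sin β) = 11.365834; p = √p² = 3.371325; φ = atan2(−cos α − cos β, d + sin α + sin β) − atan2(−2, p) = 0.771883 rad; t = (φ − α) mod 2π = 4.514489 rad, q = (φ − β) mod 2π = 5.390644 rad → L = 7.64·(4.514489 + 3.371325 + 5.390644) = 7.64·13.276459 = 101.432144 m
RSL: p² = d² − 2 + 2cos(α−β) − 2d(sin α + sin β) = -2.682557 < 0 → infeasible
RLR: c = (6 − d² + 2cos(α−β) + 2d(sin α − sin β))/8 = 0.035421; p = 2π − arccos c = 4.747818 rad; φ = atan2(cos α − cos β, d − sin α + sin β) = -0.266388 rad; t = (α − φ + p/2) mod 2π = 5.180875 rad, q = (α − β − t + p) mod 2π = 0.443098 rad → L = 7.64·(5.180875 + 4.747818 + 0.443098) = 7.64·10.371791 = 79.240482 m
LRL: c = (6 − d² + 2cos(α−β) − 2d(sin α − sin β))/8 = 0.519279; p = 2π − arccos c = 5.258396 rad; φ = atan2(cos β − cos α, d + sin α − sin β) = 0.382128 rad; t = (φ − α + p/2) mod 2π = 0.470747 rad, q = (β − α − t + p) mod 2π = 3.911494 rad → L = 7.64·(0.470747 + 5.258396 + 3.911494) = 7.64·9.640636 = 73.654460 m
Shortest: LSL with L = 56.292235 m ≈ 56.2922 m
Convert LSL to answer units (arcs ×180/π): t = 4.124734·180/π = 236.3299°, p = ρ·p = 7.64·1.961064 = 14.9825 m, q = 1.282296·180/π = 73.4701°, L = 56.2922 m.

LSL: t = 236.3299°, p = 14.9825 m, q = 73.4701°, L = 56.2922 m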